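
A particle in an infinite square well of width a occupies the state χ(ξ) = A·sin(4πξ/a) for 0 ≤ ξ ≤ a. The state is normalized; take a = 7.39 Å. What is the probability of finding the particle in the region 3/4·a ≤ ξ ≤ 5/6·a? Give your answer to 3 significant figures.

P ≈ 0.0489

The probability is P = ∫ |χ|² dξ over [3/4·a, 5/6·a].
With A² fixed by ∫|χ|² = 1, i.e. A² = (a/2)^(−1), substitute and integrate.
In terms of u = ξ/a (A² and the length scale cancel between numerator and denominator), P = [∫_{3/4}^{5/6} sin(4·π·u)^2 du] / [∫_{0}^{1} sin(4·π·u)^2 du].
An antiderivative of sin(4·π·u)^2 is u/2 - sin(4·π·u)·cos(4·π·u)/(8·π); evaluating from 3/4 to 5/6 gives -√(3)/(32·π) + 1/24, while the full integral is 1/2.
This works out to P = (-√(3)/16 + π/12)/π.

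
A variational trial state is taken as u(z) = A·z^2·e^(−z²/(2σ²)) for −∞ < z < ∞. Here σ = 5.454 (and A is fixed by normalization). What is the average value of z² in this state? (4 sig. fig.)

⟨z^2⟩ ≈ 74.37

⟨z²⟩ = ∫ z^2 |u|² dz over the full domain.
Since the A² factors cancel between numerator and denominator, ⟨z²⟩ = 5·σ^2/2.
Putting σ = 5.454 gives 74.365.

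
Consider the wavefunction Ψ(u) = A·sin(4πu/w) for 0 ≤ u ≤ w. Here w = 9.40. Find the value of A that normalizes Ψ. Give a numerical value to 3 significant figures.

A ≈ 0.461

The normalization condition is ∫|Ψ|² du = 1 from 0 to w.
Using sin²θ = (1 − cos 2θ)/2, ∫|Ψ|² du = A²·(w/2).
Hence A² = 1/[w/2].
With w = 9.40: A² = 0.2128 and A = 0.4613.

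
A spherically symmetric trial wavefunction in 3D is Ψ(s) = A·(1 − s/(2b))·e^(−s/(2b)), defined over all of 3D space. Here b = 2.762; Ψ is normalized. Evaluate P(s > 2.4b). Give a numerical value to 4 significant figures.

With dV = 4πs²ds, the probability is ∫|Ψ|² dV over s > 2.4b.
The full normalization integral is A²·[8·π·b^3] = 1, fixing A².
In terms of u = s/b (A², 4π and the length scale all cancel between numerator and denominator), P = [∫_{2.4}^{∞} u^2·(1 - u/2)^2·e^(-u) du] / [∫_{0}^{∞} u^2·(1 - u/2)^2·e^(-u) du].
With ∫ u^2·(1 - u/2)^2·e^(-u) du = -(u^4/4 + u^2 + 2·u + 2)·e^(-u) + C, the region integral is ≈ 1.89187 and the full one is 2.
Taking the ratio yields P = 0.94593.

P ≈ 0.9459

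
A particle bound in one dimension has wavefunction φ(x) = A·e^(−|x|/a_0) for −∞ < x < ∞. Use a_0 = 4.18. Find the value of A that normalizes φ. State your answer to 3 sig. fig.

The normalization condition is ∫|φ|² dx = 1 from −∞ to ∞.
∫|φ|² dx = A²·(a_0).
Hence A² = 1/[a_0].
With a_0 = 4.18: A² = 0.2392 and A = 0.4891.

A ≈ 0.489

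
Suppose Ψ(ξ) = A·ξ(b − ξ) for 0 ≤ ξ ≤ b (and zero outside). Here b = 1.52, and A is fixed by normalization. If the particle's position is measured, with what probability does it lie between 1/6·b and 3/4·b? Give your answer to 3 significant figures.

P ≈ 0.861

The probability is P = ∫ |Ψ|² dξ over [1/6·b, 3/4·b].
The normalization integral ∫|Ψ|²dξ over the whole domain equals b^5/30·A², and A² cancels in the ratio.
In terms of u = ξ/b (A² and the length scale cancel between numerator and denominator), P = [∫_{1/6}^{3/4} u^2·(1 - u)^2 du] / [∫_{0}^{1} u^2·(1 - u)^2 du].
Using ∫ u^2·(1 - u)^2 du = u^3·(6·u^2 - 15·u + 10)/30, the numerator is ≈ 0.028700 and the denominator is 1/30.
This works out to P = 0.8610.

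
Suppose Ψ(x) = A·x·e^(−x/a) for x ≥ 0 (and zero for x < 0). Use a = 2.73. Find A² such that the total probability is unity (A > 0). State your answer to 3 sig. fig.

We need A² ∫|f|² dx = 1, taking the integral from 0 to ∞.
With Ψ = A·x·e^(−x/a), the integral evaluates to A²·[a^3/4].
With a = 2.73: A² = 0.1966 and A = 0.4434.

A^2 ≈ 0.197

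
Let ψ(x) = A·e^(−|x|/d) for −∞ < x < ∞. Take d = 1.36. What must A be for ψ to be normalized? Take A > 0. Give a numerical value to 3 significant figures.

We need A² ∫|f|² dx = 1, taking the integral from −∞ to ∞.
The integral (without the A² prefactor) comes out to d.
Plugging in d = 1.36 yields A = 0.8575.

A ≈ 0.857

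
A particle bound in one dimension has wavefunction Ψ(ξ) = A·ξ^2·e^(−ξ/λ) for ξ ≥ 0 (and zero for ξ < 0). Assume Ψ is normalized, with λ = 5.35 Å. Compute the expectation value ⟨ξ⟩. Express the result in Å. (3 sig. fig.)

By definition ⟨ξ⟩ = ∫ ξ |Ψ(ξ)|² dξ.
With ∫₀^∞ ξ^5 e^(−αξ) dξ = 5!/α^6, the ratio of the moment integral to the normalization integral gives ⟨ξ⟩ = 5·λ/2.
With λ = 5.35, ⟨ξ⟩ = 13.38.

⟨ξ⟩ ≈ 13.4 Å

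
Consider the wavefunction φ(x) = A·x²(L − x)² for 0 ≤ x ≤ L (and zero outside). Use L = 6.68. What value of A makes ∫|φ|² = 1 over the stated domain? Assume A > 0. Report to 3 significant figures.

Require ∫ |φ|² dx = 1 over the whole domain.
Carrying out the integral gives A² · L^9/630.
Substituting L = 6.68 gives A² = 0.00002379, so A = 0.004877.

A ≈ 0.00488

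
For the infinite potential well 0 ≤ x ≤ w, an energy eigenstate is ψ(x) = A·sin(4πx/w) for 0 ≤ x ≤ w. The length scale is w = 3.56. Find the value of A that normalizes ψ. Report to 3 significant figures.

The normalization condition is ∫|ψ|² dx = 1 from 0 to w.
Using sin²θ = (1 − cos 2θ)/2, with ψ = A·sin(4πx/w), the integral evaluates to A²·[w/2].
Plugging in w = 3.56 yields A = 0.7495.

A ≈ 0.750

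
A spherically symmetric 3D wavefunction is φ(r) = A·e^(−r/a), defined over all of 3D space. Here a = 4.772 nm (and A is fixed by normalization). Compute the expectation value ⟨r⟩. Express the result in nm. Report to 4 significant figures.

The expectation value is the |φ|²-weighted average of r: ∫ r|φ|² 4πr² dr.
Recall ∫₀^∞ r^m e^(−r/β) dr = m!·β^(m+1), evaluating both integrals, ⟨r⟩ = 3·a/2.
With a = 4.772, ⟨r⟩ = 7.1580.

⟨r⟩ ≈ 7.158 nm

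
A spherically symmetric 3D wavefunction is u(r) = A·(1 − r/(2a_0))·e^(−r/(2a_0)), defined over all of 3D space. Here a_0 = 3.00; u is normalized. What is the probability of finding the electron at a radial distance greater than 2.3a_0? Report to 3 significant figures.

P ≈ 0.947

Integrate the radial probability density 4πr²|u|² over r > 2.3a_0.
The full normalization integral is A²·[8·π·a_0^3] = 1, fixing A².
Let t = r/a_0; then A², 4π and the length scale all cancel, so P = ∫_{2.3}^{∞} t^2·(1 - t/2)^2·e^(-t) dt ÷ ∫_{0}^{∞} t^2·(1 - t/2)^2·e^(-t) dt.
An antiderivative of t^2·(1 - t/2)^2·e^(-t) is -(t^4/4 + t^2 + 2·t + 2)·e^(-t); evaluating from 2.3 to ∞ gives ≈ 1.8935, while the full integral is 2.
The region integral divided by the full integral gives P = 0.9467.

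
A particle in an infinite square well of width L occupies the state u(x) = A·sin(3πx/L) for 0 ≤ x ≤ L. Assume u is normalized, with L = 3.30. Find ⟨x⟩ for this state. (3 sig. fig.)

By definition ⟨x⟩ = ∫ x |u(x)|² dx.
With ∫₀^L sin²(nπx/L) dx = L/2, the ratio of the moment integral to the normalization integral gives ⟨x⟩ = L/2.
With L = 3.30, ⟨x⟩ = 1.650.

⟨x⟩ ≈ 1.65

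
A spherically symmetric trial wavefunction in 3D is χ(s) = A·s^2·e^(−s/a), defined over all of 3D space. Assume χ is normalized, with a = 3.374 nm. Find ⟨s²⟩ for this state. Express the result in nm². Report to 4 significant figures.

⟨s^2⟩ ≈ 159.4 nm^2

By definition ⟨s²⟩ = ∫ s^2 |χ(s)|² 4πs² ds.
Recall ∫₀^∞ s^m e^(−s/β) ds = m!·β^(m+1), since the A² factors cancel between numerator and denominator, ⟨s²⟩ = 14·a^2.
Putting a = 3.374 gives 159.37.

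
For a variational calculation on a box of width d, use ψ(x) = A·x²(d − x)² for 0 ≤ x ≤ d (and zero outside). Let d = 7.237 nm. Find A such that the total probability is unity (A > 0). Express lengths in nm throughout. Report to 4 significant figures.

A ≈ 0.003401 nm^(-9/2)

Require ∫ |ψ|² dx = 1 over the whole domain.
Expanding the polynomial and integrating term by term, with ψ = A·x²(d − x)², the integral evaluates to A²·[d^9/630].
Substituting d = 7.237 gives A² = 0.000011569, so A = 0.0034014.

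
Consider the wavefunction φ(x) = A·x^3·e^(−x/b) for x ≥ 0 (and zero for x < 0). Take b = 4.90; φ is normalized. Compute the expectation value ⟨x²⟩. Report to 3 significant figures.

⟨x^2⟩ ≈ 336

By definition ⟨x²⟩ = ∫ x^2 |φ(x)|² dx.
Evaluating both integrals, ⟨x²⟩ = 14·b^2.
Putting b = 4.90 gives 336.1.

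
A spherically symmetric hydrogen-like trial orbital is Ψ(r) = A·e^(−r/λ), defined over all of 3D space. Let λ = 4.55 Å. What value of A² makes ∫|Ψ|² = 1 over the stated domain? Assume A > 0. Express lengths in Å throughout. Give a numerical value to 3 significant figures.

A^2 ≈ 0.00338 Å^(-3)

Normalization requires ∫|Ψ|² 4πr² dr = 1, integrated from 0 to ∞.
(Spherical symmetry: dV = 4πr² dr.)
Recall ∫₀^∞ r^m e^(−r/β) dr = m!·β^(m+1), ∫|Ψ|² 4πr² dr = A²·(π·λ^3).
So A² = (π·λ^3)^(−1).
With λ = 4.55: A² = 0.003379 and A = 0.05813.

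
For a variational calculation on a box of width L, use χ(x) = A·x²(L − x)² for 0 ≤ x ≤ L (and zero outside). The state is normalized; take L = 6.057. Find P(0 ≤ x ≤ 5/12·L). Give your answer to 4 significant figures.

|χ|² is the probability density, so P = ∫_{0}^{5/12·L} |χ|² dx.
With A² fixed by ∫|χ|² = 1, i.e. A² = (L^9/630)^(−1), substitute and integrate.
Substituting u = x/L, A² and the length scale cancel in the ratio: P = ∫_{0}^{5/12} u^4·(1 - u)^4 du / ∫_{0}^{1} u^4·(1 - u)^4 du.
An antiderivative of u^4·(1 - u)^4 is u^5·(70·u^4 - 315·u^3 + 540·u^2 - 420·u + 126)/630; evaluating from 0 to 5/12 gives ≈ 0.000479889, while the full integral is 1/630.
The result is P = 0.30233.

P ≈ 0.3023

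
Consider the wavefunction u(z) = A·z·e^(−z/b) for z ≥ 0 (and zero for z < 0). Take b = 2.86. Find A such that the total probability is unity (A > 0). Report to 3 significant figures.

A ≈ 0.414

We need A² ∫|f|² dz = 1, taking the integral from 0 to ∞.
Using ∫₀^∞ zⁿ e^(−αz) dz = n!/αⁿ⁺¹, carrying out the integral gives A² · b^3/4.
With b = 2.86: A² = 0.1710 and A = 0.4135.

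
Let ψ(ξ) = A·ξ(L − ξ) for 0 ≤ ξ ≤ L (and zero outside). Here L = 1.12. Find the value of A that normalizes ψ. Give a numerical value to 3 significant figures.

We need A² ∫|f|² dξ = 1, taking the integral from 0 to L.
Expanding the polynomial and integrating term by term, ∫|ψ|² dξ = A²·(L^5/30).
Hence A² = 1/[L^5/30].
With L = 1.12: A² = 17.02 and A = 4.126.

A ≈ 4.13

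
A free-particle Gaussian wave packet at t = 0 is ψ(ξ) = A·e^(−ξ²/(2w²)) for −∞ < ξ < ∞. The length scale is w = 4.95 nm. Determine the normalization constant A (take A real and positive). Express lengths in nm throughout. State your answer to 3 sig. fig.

We need A² ∫|f|² dξ = 1, taking the integral from −∞ to ∞.
∫|ψ|² dξ = A²·(√(π)·w).
Setting this equal to 1 gives A² = 1/(√(π)·w).
Plugging in w = 4.95 yields A = 0.3376.

A ≈ 0.338 nm^(-1/2)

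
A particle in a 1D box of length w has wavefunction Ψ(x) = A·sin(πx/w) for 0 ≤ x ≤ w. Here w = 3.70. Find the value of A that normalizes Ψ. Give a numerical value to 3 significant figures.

We need A² ∫|f|² dx = 1, taking the integral from 0 to w.
With ∫₀^w sin²(nπx/w) dx = w/2, the integral (without the A² prefactor) comes out to w/2.
So A² = (w/2)^(−1).
Substituting w = 3.70 gives A² = 0.5405, so A = 0.7352.

A ≈ 0.735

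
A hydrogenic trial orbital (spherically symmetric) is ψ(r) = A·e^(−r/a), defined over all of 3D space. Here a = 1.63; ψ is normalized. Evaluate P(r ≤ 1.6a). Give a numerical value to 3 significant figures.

Integrate the radial probability density 4πr²|ψ|² over r ≤ 1.6a.
Normalization gives A² = 1/(π·a^3).
Let u = r/a; then A², 4π and the length scale all cancel, so P = ∫_{0}^{1.6} u^2·e^(-2·u) du ÷ ∫_{0}^{∞} u^2·e^(-2·u) du.
With ∫ u^2·e^(-2·u) du = -(2·u^2 + 2·u + 1)·e^(-2·u)/4 + C, the region integral is 1/4 - 233·e^(-16/5)/100 and the full one is 1/4.
The region integral divided by the full integral gives P = 0.6201.

P ≈ 0.620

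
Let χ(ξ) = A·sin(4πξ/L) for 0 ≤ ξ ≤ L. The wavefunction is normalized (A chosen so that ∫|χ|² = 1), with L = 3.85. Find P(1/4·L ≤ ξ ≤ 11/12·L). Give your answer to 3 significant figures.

P ≈ 0.701

The probability is P = ∫ |χ|² dξ over [1/4·L, 11/12·L].
Since A² = 1/(L/2), this is the region integral divided by the full normalization integral.
Substituting u = ξ/L, A² and the length scale cancel in the ratio: P = ∫_{1/4}^{11/12} sin(4·π·u)^2 du / ∫_{0}^{1} sin(4·π·u)^2 du.
An antiderivative of sin(4·π·u)^2 is u/2 - sin(4·π·u)·cos(4·π·u)/(8·π); evaluating from 1/4 to 11/12 gives √(3)/(32·π) + 1/3, while the full integral is 1/2.
Evaluating gives P = √(3)/(16·π) + 2/3.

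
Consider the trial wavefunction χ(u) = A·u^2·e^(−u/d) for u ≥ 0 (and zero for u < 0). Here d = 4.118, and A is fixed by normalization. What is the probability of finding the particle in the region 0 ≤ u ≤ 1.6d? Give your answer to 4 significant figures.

P ≈ 0.2194

The probability is P = ∫ |χ|² du over [0, 1.6d].
With A² fixed by ∫|χ|² = 1, i.e. A² = (3·d^5/4)^(−1), substitute and integrate.
Let t = u/d; then A² and the length scale cancel, so P = ∫_{0}^{1.6} t^4·e^(-2·t) dt ÷ ∫_{0}^{∞} t^4·e^(-2·t) dt.
With ∫ t^4·e^(-2·t) dt = -(t^4/2 + t^3 + 3·t^2/2 + 3·t/2 + 3/4)·e^(-2·t) + C, the region integral is ≈ 0.164541 and the full one is 3/4.
Taking the ratio, P = 0.21939.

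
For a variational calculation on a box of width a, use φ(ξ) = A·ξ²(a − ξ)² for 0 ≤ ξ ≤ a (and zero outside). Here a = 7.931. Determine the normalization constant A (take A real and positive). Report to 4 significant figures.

A ≈ 0.002253

Require ∫ |φ|² dξ = 1 over the whole domain.
Expanding the polynomial and integrating term by term, carrying out the integral gives A² · a^9/630.
Setting this equal to 1 gives A² = 1/(a^9/630).
Plugging in a = 7.931 yields A = 0.0022527.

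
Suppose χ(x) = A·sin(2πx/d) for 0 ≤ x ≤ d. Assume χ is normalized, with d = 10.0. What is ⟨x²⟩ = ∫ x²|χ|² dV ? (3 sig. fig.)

⟨x^2⟩ ≈ 32.1

⟨x²⟩ = ∫ x^2 |χ|² dx over the full domain.
The ratio of the moment integral to the normalization integral gives ⟨x²⟩ = -d^2/(8·π^2) + d^2/3.
Putting d = 10.0 gives 32.07.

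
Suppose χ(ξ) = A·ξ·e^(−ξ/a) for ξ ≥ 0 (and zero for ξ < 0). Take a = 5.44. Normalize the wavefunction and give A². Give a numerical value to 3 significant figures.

A^2 ≈ 0.0248

The normalization condition is ∫|χ|² dξ = 1 from 0 to ∞.
Recall ∫₀^∞ ξ^m e^(−ξ/β) dξ = m!·β^(m+1), the integral (without the A² prefactor) comes out to a^3/4.
Substituting a = 5.44 gives A² = 0.02485, so A = 0.1576.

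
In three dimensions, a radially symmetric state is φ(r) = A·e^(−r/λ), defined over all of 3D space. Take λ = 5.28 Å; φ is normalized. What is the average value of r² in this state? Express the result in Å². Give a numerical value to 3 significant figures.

By definition ⟨r²⟩ = ∫ r^2 |φ(r)|² 4πr² dr.
Evaluating both integrals, ⟨r²⟩ = 3·λ^2.
Putting λ = 5.28 gives 83.64.

⟨r^2⟩ ≈ 83.6 Å^2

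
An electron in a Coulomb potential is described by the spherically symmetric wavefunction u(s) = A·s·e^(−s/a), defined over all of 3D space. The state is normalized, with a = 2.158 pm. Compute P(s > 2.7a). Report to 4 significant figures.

P ≈ 0.3733

Integrate the radial probability density 4πs²|u|² over s > 2.7a.
The full normalization integral is A²·[3·π·a^5] = 1, fixing A².
Let t = s/a; then A², 4π and the length scale all cancel, so P = ∫_{2.7}^{∞} t^4·e^(-2·t) dt ÷ ∫_{0}^{∞} t^4·e^(-2·t) dt.
With ∫ t^4·e^(-2·t) dt = -(t^4/2 + t^3 + 3·t^2/2 + 3·t/2 + 3/4)·e^(-2·t) + C, the region integral is ≈ 0.279983 and the full one is 3/4.
The region integral divided by the full integral gives P = 0.37331.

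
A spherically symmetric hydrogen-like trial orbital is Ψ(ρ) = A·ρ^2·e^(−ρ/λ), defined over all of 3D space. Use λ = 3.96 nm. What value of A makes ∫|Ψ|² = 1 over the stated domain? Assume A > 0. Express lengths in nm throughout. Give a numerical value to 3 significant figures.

We need A² ∫|f|² 4πρ² dρ = 1, taking the integral from 0 to ∞.
Recall ∫₀^∞ ρ^m e^(−ρ/β) dρ = m!·β^(m+1), ∫|Ψ|² 4πρ² dρ = A²·(45·π·λ^7/2).
With λ = 3.96: A² = 9.264E-7 and A = 0.0009625.

A ≈ 0.000962 nm^(-7/2)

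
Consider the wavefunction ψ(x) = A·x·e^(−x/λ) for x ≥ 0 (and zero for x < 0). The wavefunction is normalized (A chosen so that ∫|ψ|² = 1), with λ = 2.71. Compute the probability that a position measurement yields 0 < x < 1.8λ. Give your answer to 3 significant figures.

P ≈ 0.697

The probability is P = ∫ |ψ|² dx over [0, 1.8λ].
Since A² = 1/(λ^3/4), this is the region integral divided by the full normalization integral.
In terms of u = x/λ (A² and the length scale cancel between numerator and denominator), P = [∫_{0}^{1.8} u^2·e^(-2·u) du] / [∫_{0}^{∞} u^2·e^(-2·u) du].
With ∫ u^2·e^(-2·u) du = -(2·u^2 + 2·u + 1)·e^(-2·u)/4 + C, the region integral is 1/4 - 277·e^(-18/5)/100 and the full one is 1/4.
This works out to P = 0.6973.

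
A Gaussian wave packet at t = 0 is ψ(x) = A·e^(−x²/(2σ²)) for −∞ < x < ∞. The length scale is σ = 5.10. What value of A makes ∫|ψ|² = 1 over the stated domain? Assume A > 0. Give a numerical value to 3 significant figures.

We need A² ∫|f|² dx = 1, taking the integral from −∞ to ∞.
The integral (without the A² prefactor) comes out to √(π)·σ.
Hence A² = 1/[√(π)·σ].
Plugging in σ = 5.10 yields A = 0.3326.

A ≈ 0.333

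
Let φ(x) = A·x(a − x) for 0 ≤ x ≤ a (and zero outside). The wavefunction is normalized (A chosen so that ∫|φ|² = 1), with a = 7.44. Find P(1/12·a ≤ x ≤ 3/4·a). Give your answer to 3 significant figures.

P ≈ 0.891

|φ|² is the probability density, so P = ∫_{1/12·a}^{3/4·a} |φ|² dx.
The normalization integral ∫|φ|²dx over the whole domain equals a^5/30·A², and A² cancels in the ratio.
Substituting u = x/a, A² and the length scale cancel in the ratio: P = ∫_{1/12}^{3/4} u^2·(1 - u)^2 du / ∫_{0}^{1} u^2·(1 - u)^2 du.
An antiderivative of u^2·(1 - u)^2 is u^3·(6·u^2 - 15·u + 10)/30; evaluating from 1/12 to 3/4 gives ≈ 0.029713, while the full integral is 1/30.
This works out to P = 4621/5184.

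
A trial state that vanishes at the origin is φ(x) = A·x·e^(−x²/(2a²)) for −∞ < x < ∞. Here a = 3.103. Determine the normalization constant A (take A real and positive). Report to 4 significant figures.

A ≈ 0.1943

We need A² ∫|f|² dx = 1, taking the integral from −∞ to ∞.
∫|φ|² dx = A²·(√(π)·a^3/2).
Plugging in a = 3.103 yields A = 0.19434.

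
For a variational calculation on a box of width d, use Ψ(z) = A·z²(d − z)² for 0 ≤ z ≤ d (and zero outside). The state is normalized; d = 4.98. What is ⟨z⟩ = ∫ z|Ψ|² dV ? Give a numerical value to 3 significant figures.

⟨z⟩ ≈ 2.49

The expectation value is the |Ψ|²-weighted average of z: ∫ z|Ψ|² dz.
Expanding the polynomial and integrating term by term, since the A² factors cancel between numerator and denominator, ⟨z⟩ = d/2.
With d = 4.98, ⟨z⟩ = 2.490.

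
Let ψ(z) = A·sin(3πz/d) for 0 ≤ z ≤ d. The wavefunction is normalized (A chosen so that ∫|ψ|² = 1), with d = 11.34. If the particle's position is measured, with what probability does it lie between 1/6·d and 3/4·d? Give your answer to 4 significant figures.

P ≈ 0.5303

|ψ|² is the probability density, so P = ∫_{1/6·d}^{3/4·d} |ψ|² dz.
Since A² = 1/(d/2), this is the region integral divided by the full normalization integral.
In terms of u = z/d (A² and the length scale cancel between numerator and denominator), P = [∫_{1/6}^{3/4} sin(3·π·u)^2 du] / [∫_{0}^{1} sin(3·π·u)^2 du].
With ∫ sin(3·π·u)^2 du = u/2 - sin(6·π·u)/(12·π) + C, the region integral is 7/24 - 1/(12·π) and the full one is 1/2.
Evaluating gives P = (-2 + 7·π)/(12·π).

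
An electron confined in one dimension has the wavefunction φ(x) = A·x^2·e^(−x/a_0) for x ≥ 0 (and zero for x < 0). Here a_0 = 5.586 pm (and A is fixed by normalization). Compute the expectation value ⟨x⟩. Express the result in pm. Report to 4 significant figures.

⟨x⟩ = ∫ x |φ|² dx over the full domain.
Evaluating both integrals, ⟨x⟩ = 5·a_0/2.
With a_0 = 5.586, ⟨x⟩ = 13.965.

⟨x⟩ ≈ 13.97 pm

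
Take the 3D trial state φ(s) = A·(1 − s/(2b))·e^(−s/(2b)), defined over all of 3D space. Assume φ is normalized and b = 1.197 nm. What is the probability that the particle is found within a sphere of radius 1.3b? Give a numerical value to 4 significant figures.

P = ∫ |φ|² 4πs² ds over s ≤ 1.3b.
A² is fixed by ∫₀^∞ 4πs²|φ|² ds = 1, i.e. A² = (8·π·b^3)^(−1).
Let u = s/b; then A², 4π and the length scale all cancel, so P = ∫_{0}^{1.3} u^2·(1 - u/2)^2·e^(-u) du ÷ ∫_{0}^{∞} u^2·(1 - u/2)^2·e^(-u) du.
With ∫ u^2·(1 - u/2)^2·e^(-u) du = -(u^4/4 + u^2 + 2·u + 2)·e^(-u) + C, the region integral is ≈ 0.0911805 and the full one is 2.
This evaluates to P = 0.045590.

P ≈ 0.04559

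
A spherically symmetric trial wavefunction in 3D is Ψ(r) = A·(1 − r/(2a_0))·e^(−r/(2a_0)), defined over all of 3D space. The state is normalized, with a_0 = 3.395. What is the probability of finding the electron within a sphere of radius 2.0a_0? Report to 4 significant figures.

With dV = 4πr²dr, the probability is ∫|Ψ|² dV over r ≤ 2.0a_0.
A² is fixed by ∫₀^∞ 4πr²|Ψ|² dr = 1, i.e. A² = (8·π·a_0^3)^(−1).
Substituting u = r/a_0, A², 4π and the length scale all cancel in the ratio: P = ∫_{0}^{2.0} u^2·(1 - u/2)^2·e^(-u) du / ∫_{0}^{∞} u^2·(1 - u/2)^2·e^(-u) du.
Using ∫ u^2·(1 - u/2)^2·e^(-u) du = -(u^4/4 + u^2 + 2·u + 2)·e^(-u), the numerator is 2 - 14·e^(-2) and the denominator is 2.
The region integral divided by the full integral gives P = 0.052653.

P ≈ 0.05265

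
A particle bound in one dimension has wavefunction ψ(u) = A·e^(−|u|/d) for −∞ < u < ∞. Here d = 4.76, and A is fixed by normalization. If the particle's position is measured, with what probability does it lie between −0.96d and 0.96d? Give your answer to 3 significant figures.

The probability is P = ∫ |ψ|² du over [−0.96d, 0.96d].
Since A² = 1/(d), this is the region integral divided by the full normalization integral.
Both integrals are even about u = 0, so only the u ≥ 0 halves are needed (the factors of 2 cancel). Let t = u/d; then A² and the length scale cancel, so P = ∫_{0}^{0.96} e^(-2·t) dt ÷ ∫_{0}^{∞} e^(-2·t) dt.
Using ∫ e^(-2·t) dt = -e^(-2·t)/2, the numerator is 1/2 - e^(-48/25)/2 and the denominator is 1/2.
Taking the ratio, P = 0.8534.

P ≈ 0.853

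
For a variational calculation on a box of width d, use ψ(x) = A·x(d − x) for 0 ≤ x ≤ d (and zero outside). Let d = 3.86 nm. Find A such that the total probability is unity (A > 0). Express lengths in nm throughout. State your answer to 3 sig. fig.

A ≈ 0.187 nm^(-5/2)

Require ∫ |ψ|² dx = 1 over the whole domain.
With ψ = A·x(d − x), the integral evaluates to A²·[d^5/30].
So A² = (d^5/30)^(−1).
Substituting d = 3.86 gives A² = 0.03501, so A = 0.1871.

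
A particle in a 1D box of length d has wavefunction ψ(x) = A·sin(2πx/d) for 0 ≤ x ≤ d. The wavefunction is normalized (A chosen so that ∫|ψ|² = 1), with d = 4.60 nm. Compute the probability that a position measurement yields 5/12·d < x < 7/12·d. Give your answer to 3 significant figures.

P ≈ 0.0288

P = ∫_{5/12·d}^{7/12·d} |ψ(x)|² dx.
With A² fixed by ∫|ψ|² = 1, i.e. A² = (d/2)^(−1), substitute and integrate.
In terms of u = x/d (A² and the length scale cancel between numerator and denominator), P = [∫_{5/12}^{7/12} sin(2·π·u)^2 du] / [∫_{0}^{1} sin(2·π·u)^2 du].
Using ∫ sin(2·π·u)^2 du = u/2 - sin(4·π·u)/(8·π), the numerator is -√(3)/(8·π) + 1/12 and the denominator is 1/2.
Evaluating gives P = (-√(3)/4 + π/6)/π.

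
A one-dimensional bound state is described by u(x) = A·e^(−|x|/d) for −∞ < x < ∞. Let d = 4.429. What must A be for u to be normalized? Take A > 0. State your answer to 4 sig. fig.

A ≈ 0.4752

We need A² ∫|f|² dx = 1, taking the integral from −∞ to ∞.
Using ∫₀^∞ xⁿ e^(−αx) dx = n!/αⁿ⁺¹, with u = A·e^(−|x|/d), the integral evaluates to A²·[d].
Hence A² = 1/[d].
With d = 4.429: A² = 0.22578 and A = 0.47517.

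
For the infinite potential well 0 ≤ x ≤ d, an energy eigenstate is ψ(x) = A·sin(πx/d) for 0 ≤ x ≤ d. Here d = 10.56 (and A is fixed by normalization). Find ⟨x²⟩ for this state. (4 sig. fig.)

⟨x²⟩ = ∫ x^2 |ψ|² dx over the full domain.
With ∫₀^d sin²(nπx/d) dx = d/2, the ratio of the moment integral to the normalization integral gives ⟨x²⟩ = -d^2/(2·π^2) + d^2/3.
Putting d = 10.56 gives 31.522.

⟨x^2⟩ ≈ 31.52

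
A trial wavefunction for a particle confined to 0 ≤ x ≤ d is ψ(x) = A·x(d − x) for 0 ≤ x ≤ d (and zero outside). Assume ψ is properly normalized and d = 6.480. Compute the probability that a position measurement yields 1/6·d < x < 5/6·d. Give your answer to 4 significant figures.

P ≈ 0.9290

P = ∫_{1/6·d}^{5/6·d} |ψ(x)|² dx.
The normalization integral ∫|ψ|²dx over the whole domain equals d^5/30·A², and A² cancels in the ratio.
Let u = x/d; then A² and the length scale cancel, so P = ∫_{1/6}^{5/6} u^2·(1 - u)^2 du ÷ ∫_{0}^{1} u^2·(1 - u)^2 du.
Using ∫ u^2·(1 - u)^2 du = u^3·(6·u^2 - 15·u + 10)/30, the numerator is 301/9720 and the denominator is 1/30.
Evaluating gives P = 301/324.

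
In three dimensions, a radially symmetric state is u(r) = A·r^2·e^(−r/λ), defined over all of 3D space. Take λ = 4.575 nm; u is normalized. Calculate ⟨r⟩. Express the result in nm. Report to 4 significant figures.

The expectation value is the |u|²-weighted average of r: ∫ r|u|² 4πr² dr.
Recall ∫₀^∞ r^m e^(−r/β) dr = m!·β^(m+1), the ratio of the moment integral to the normalization integral gives ⟨r⟩ = 7·λ/2.
Putting λ = 4.575 gives 16.013.

⟨r⟩ ≈ 16.01 nm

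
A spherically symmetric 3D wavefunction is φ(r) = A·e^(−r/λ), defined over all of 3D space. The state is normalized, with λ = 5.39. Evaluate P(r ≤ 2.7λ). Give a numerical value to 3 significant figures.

P ≈ 0.905

With dV = 4πr²dr, the probability is ∫|φ|² dV over r ≤ 2.7λ.
The full normalization integral is A²·[π·λ^3] = 1, fixing A².
Substituting u = r/λ, A², 4π and the length scale all cancel in the ratio: P = ∫_{0}^{2.7} u^2·e^(-2·u) du / ∫_{0}^{∞} u^2·e^(-2·u) du.
An antiderivative of u^2·e^(-2·u) is -(2·u^2 + 2·u + 1)·e^(-2·u)/4; evaluating from 0 to 2.7 gives 1/4 - 1049·e^(-27/5)/200, while the full integral is 1/4.
This evaluates to P = 0.9052.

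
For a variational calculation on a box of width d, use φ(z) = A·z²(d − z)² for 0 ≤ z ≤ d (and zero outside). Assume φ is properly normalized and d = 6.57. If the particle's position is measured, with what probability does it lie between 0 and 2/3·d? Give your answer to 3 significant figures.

|φ|² is the probability density, so P = ∫_{0}^{2/3·d} |φ|² dz.
With A² fixed by ∫|φ|² = 1, i.e. A² = (d^9/630)^(−1), substitute and integrate.
Substituting u = z/d, A² and the length scale cancel in the ratio: P = ∫_{0}^{2/3} u^4·(1 - u)^4 du / ∫_{0}^{1} u^4·(1 - u)^4 du.
Using ∫ u^4·(1 - u)^4 du = u^5·(70·u^4 - 315·u^3 + 540·u^2 - 420·u + 126)/630, the numerator is ≈ 0.0013574 and the denominator is 1/630.
Evaluating gives P = 0.8552.

P ≈ 0.855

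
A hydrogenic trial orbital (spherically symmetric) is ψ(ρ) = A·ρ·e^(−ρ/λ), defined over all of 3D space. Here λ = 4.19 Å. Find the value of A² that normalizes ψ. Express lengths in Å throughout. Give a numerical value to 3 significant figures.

Normalization requires ∫|ψ|² 4πρ² dρ = 1, integrated from 0 to ∞.
Carrying out the integral gives A² · 3·π·λ^5.
Hence A² = 1/[3·π·λ^5].
With λ = 4.19: A² = 0.00008216 and A = 0.009064.

A^2 ≈ 0.0000822 Å^(-5)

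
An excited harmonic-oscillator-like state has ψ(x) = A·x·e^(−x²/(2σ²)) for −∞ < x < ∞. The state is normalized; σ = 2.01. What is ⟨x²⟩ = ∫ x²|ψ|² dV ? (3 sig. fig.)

⟨x^2⟩ ≈ 6.06

The expectation value is the |ψ|²-weighted average of x^2: ∫ x^2|ψ|² dx.
Since the A² factors cancel between numerator and denominator, ⟨x²⟩ = 3·σ^2/2.
Putting σ = 2.01 gives 6.060.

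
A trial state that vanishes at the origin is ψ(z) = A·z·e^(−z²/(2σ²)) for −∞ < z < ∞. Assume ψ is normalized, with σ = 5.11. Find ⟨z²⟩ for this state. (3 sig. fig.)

⟨z^2⟩ ≈ 39.2

The expectation value is the |ψ|²-weighted average of z^2: ∫ z^2|ψ|² dz.
The ratio of the moment integral to the normalization integral gives ⟨z²⟩ = 3·σ^2/2.
Putting σ = 5.11 gives 39.17.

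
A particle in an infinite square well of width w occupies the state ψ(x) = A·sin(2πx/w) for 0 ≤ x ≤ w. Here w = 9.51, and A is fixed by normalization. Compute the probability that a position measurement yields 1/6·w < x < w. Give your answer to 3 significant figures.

The probability is P = ∫ |ψ|² dx over [1/6·w, w].
With A² fixed by ∫|ψ|² = 1, i.e. A² = (w/2)^(−1), substitute and integrate.
Let u = x/w; then A² and the length scale cancel, so P = ∫_{1/6}^{1} sin(2·π·u)^2 du ÷ ∫_{0}^{1} sin(2·π·u)^2 du.
With ∫ sin(2·π·u)^2 du = u/2 - sin(4·π·u)/(8·π) + C, the region integral is √(3)/(16·π) + 5/12 and the full one is 1/2.
Taking the ratio, P = √(3)/(8·π) + 5/6.

P ≈ 0.902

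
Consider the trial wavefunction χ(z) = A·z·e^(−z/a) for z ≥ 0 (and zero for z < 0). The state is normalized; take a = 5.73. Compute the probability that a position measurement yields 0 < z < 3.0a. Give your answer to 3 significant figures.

P ≈ 0.938

The probability is P = ∫ |χ|² dz over [0, 3.0a].
Since A² = 1/(a^3/4), this is the region integral divided by the full normalization integral.
Let u = z/a; then A² and the length scale cancel, so P = ∫_{0}^{3.0} u^2·e^(-2·u) du ÷ ∫_{0}^{∞} u^2·e^(-2·u) du.
Using ∫ u^2·e^(-2·u) du = -(2·u^2 + 2·u + 1)·e^(-2·u)/4, the numerator is 1/4 - 25·e^(-6)/4 and the denominator is 1/4.
This works out to P = 0.9380.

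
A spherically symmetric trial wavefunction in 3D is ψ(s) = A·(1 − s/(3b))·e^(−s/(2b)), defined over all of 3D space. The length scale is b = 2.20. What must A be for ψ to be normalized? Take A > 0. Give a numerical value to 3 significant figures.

A ≈ 0.106

Normalization requires ∫|ψ|² 4πs² ds = 1, integrated from 0 to ∞.
In 3D with spherical symmetry the volume element is 4πs² ds.
The integral (without the A² prefactor) comes out to 8·π·b^3/3.
With b = 2.20: A² = 0.01121 and A = 0.1059.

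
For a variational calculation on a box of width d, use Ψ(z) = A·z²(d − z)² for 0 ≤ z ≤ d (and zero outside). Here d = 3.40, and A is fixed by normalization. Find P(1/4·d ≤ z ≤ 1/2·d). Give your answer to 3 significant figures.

P ≈ 0.451

|Ψ|² is the probability density, so P = ∫_{1/4·d}^{1/2·d} |Ψ|² dz.
With A² fixed by ∫|Ψ|² = 1, i.e. A² = (d^9/630)^(−1), substitute and integrate.
Substituting u = z/d, A² and the length scale cancel in the ratio: P = ∫_{1/4}^{1/2} u^4·(1 - u)^4 du / ∫_{0}^{1} u^4·(1 - u)^4 du.
An antiderivative of u^4·(1 - u)^4 is u^5·(70·u^4 - 315·u^3 + 540·u^2 - 420·u + 126)/630; evaluating from 1/4 to 1/2 gives ≈ 0.00071599, while the full integral is 1/630.
This works out to P = 0.4511.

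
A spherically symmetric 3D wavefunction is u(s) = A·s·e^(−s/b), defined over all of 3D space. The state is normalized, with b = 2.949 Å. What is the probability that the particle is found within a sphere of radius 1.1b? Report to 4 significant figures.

P ≈ 0.07250

With dV = 4πs²ds, the probability is ∫|u|² dV over s ≤ 1.1b.
A² is fixed by ∫₀^∞ 4πs²|u|² ds = 1, i.e. A² = (3·π·b^5)^(−1).
Substituting t = s/b, A², 4π and the length scale all cancel in the ratio: P = ∫_{0}^{1.1} t^4·e^(-2·t) dt / ∫_{0}^{∞} t^4·e^(-2·t) dt.
An antiderivative of t^4·e^(-2·t) is -(t^4/2 + t^3 + 3·t^2/2 + 3·t/2 + 3/4)·e^(-2·t); evaluating from 0 to 1.1 gives ≈ 0.0543722, while the full integral is 3/4.
Taking the ratio yields P = 0.072496.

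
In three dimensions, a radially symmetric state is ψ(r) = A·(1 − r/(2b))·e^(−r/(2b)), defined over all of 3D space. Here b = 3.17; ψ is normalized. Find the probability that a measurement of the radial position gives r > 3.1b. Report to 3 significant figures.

P ≈ 0.921

Integrate the radial probability density 4πr²|ψ|² over r > 3.1b.
A² is fixed by ∫₀^∞ 4πr²|ψ|² dr = 1, i.e. A² = (8·π·b^3)^(−1).
Let u = r/b; then A², 4π and the length scale all cancel, so P = ∫_{3.1}^{∞} u^2·(1 - u/2)^2·e^(-u) du ÷ ∫_{0}^{∞} u^2·(1 - u/2)^2·e^(-u) du.
Using ∫ u^2·(1 - u/2)^2·e^(-u) du = -(u^4/4 + u^2 + 2·u + 2)·e^(-u), the numerator is ≈ 1.8424 and the denominator is 2.
This evaluates to P = 0.9212.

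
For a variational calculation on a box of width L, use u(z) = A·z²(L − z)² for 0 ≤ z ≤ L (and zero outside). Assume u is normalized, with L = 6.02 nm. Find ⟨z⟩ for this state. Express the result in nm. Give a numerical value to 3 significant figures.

⟨z⟩ ≈ 3.01 nm

By definition ⟨z⟩ = ∫ z |u(z)|² dz.
Evaluating both integrals, ⟨z⟩ = L/2.
With L = 6.02, ⟨z⟩ = 3.010.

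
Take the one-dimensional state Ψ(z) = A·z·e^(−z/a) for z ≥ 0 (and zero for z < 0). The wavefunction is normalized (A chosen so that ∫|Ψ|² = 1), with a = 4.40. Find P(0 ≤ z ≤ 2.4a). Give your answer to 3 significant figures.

P ≈ 0.857

P = ∫_{0}^{2.4a} |Ψ(z)|² dz.
With A² fixed by ∫|Ψ|² = 1, i.e. A² = (a^3/4)^(−1), substitute and integrate.
Let u = z/a; then A² and the length scale cancel, so P = ∫_{0}^{2.4} u^2·e^(-2·u) du ÷ ∫_{0}^{∞} u^2·e^(-2·u) du.
Using ∫ u^2·e^(-2·u) du = -(2·u^2 + 2·u + 1)·e^(-2·u)/4, the numerator is 1/4 - 433·e^(-24/5)/100 and the denominator is 1/4.
This works out to P = 0.8575.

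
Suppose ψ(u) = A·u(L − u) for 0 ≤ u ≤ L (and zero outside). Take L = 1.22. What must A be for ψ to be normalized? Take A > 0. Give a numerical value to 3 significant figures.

A ≈ 3.33

The normalization condition is ∫|ψ|² du = 1 from 0 to L.
Expanding the polynomial and integrating term by term, with ψ = A·u(L − u), the integral evaluates to A²·[L^5/30].
So A² = (L^5/30)^(−1).
Plugging in L = 1.22 yields A = 3.332.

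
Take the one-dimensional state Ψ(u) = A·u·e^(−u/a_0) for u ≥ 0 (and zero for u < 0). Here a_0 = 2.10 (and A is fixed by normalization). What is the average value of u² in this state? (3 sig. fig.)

By definition ⟨u²⟩ = ∫ u^2 |Ψ(u)|² du.
The ratio of the moment integral to the normalization integral gives ⟨u²⟩ = 3·a_0^2.
With a_0 = 2.10, ⟨u^2⟩ = 13.23.

⟨u^2⟩ ≈ 13.2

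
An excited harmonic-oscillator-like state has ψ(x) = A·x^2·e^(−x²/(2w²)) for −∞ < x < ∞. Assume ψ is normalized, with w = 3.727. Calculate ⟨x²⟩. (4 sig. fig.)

The expectation value is the |ψ|²-weighted average of x^2: ∫ x^2|ψ|² dx.
The ratio of the moment integral to the normalization integral gives ⟨x²⟩ = 5·w^2/2.
Putting w = 3.727 gives 34.726.

⟨x^2⟩ ≈ 34.73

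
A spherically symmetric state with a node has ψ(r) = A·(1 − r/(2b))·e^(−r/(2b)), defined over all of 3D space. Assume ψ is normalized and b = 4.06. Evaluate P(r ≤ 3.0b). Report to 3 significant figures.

P ≈ 0.0727

Integrate the radial probability density 4πr²|ψ|² over r ≤ 3.0b.
Normalization gives A² = 1/(8·π·b^3).
Let u = r/b; then A², 4π and the length scale all cancel, so P = ∫_{0}^{3.0} u^2·(1 - u/2)^2·e^(-u) du ÷ ∫_{0}^{∞} u^2·(1 - u/2)^2·e^(-u) du.
An antiderivative of u^2·(1 - u/2)^2·e^(-u) is -(u^4/4 + u^2 + 2·u + 2)·e^(-u); evaluating from 0 to 3.0 gives 2 - 149·e^(-3)/4, while the full integral is 2.
Taking the ratio yields P = 0.07272.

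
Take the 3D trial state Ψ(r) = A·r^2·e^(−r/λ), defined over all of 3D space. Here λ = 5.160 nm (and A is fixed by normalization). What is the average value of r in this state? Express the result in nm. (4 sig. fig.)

⟨r⟩ ≈ 18.06 nm

⟨r⟩ = ∫ r |Ψ|² 4πr² dr over the full domain.
Recall ∫₀^∞ r^m e^(−r/β) dr = m!·β^(m+1), since the A² factors cancel between numerator and denominator, ⟨r⟩ = 7·λ/2.
Putting λ = 5.160 gives 18.060.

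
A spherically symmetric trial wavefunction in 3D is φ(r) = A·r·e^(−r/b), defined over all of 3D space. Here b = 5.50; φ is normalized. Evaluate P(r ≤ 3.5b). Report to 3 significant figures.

P ≈ 0.827

Integrate the radial probability density 4πr²|φ|² over r ≤ 3.5b.
The full normalization integral is A²·[3·π·b^5] = 1, fixing A².
Let u = r/b; then A², 4π and the length scale all cancel, so P = ∫_{0}^{3.5} u^4·e^(-2·u) du ÷ ∫_{0}^{∞} u^4·e^(-2·u) du.
An antiderivative of u^4·e^(-2·u) is -(u^4/2 + u^3 + 3·u^2/2 + 3·u/2 + 3/4)·e^(-2·u); evaluating from 0 to 3.5 gives 3/4 - 4553·e^(-7)/32, while the full integral is 3/4.
The region integral divided by the full integral gives P = 0.8270.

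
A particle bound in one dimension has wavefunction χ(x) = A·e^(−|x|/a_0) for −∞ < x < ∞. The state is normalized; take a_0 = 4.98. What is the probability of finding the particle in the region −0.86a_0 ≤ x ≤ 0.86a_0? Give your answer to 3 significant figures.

|χ|² is the probability density, so P = ∫_{−0.86a_0}^{0.86a_0} |χ|² dx.
Since A² = 1/(a_0), this is the region integral divided by the full normalization integral.
By symmetry take twice the x ≥ 0 contribution in numerator and denominator; the 2's cancel. Substituting u = x/a_0, A² and the length scale cancel in the ratio: P = ∫_{0}^{0.86} e^(-2·u) du / ∫_{0}^{∞} e^(-2·u) du.
With ∫ e^(-2·u) du = -e^(-2·u)/2 + C, the region integral is 1/2 - e^(-43/25)/2 and the full one is 1/2.
The result is P = 0.8209.

P ≈ 0.821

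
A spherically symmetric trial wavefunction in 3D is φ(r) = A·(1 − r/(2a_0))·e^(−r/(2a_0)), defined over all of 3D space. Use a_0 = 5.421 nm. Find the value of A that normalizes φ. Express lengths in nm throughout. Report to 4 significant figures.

A ≈ 0.01580 nm^(-3/2)

Normalization requires ∫|φ|² 4πr² dr = 1, integrated from 0 to ∞.
In 3D with spherical symmetry the volume element is 4πr² dr.
Recall ∫₀^∞ r^m e^(−r/β) dr = m!·β^(m+1), the integral (without the A² prefactor) comes out to 8·π·a_0^3.
Setting this equal to 1 gives A² = 1/(8·π·a_0^3).
Plugging in a_0 = 5.421 yields A = 0.015804.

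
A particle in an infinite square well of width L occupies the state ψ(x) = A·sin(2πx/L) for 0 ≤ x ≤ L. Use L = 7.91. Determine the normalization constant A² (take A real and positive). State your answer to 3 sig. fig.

The normalization condition is ∫|ψ|² dx = 1 from 0 to L.
With ∫₀^L sin²(nπx/L) dx = L/2, ∫|ψ|² dx = A²·(L/2).
Hence A² = 1/[L/2].
Plugging in L = 7.91 yields A = 0.5028.

A^2 ≈ 0.253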